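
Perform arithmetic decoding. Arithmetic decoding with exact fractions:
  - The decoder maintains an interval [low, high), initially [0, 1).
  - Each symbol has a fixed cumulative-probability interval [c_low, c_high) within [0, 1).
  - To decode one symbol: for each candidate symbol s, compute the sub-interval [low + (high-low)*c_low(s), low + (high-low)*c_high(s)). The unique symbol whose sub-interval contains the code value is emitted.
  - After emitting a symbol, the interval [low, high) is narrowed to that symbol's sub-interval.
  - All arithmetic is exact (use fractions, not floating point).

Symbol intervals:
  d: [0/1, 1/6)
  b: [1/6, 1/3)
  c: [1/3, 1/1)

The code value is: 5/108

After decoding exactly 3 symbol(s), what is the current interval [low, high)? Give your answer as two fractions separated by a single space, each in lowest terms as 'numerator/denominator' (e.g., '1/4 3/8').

Step 1: interval [0/1, 1/1), width = 1/1 - 0/1 = 1/1
  'd': [0/1 + 1/1*0/1, 0/1 + 1/1*1/6) = [0/1, 1/6) <- contains code 5/108
  'b': [0/1 + 1/1*1/6, 0/1 + 1/1*1/3) = [1/6, 1/3)
  'c': [0/1 + 1/1*1/3, 0/1 + 1/1*1/1) = [1/3, 1/1)
  emit 'd', narrow to [0/1, 1/6)
Step 2: interval [0/1, 1/6), width = 1/6 - 0/1 = 1/6
  'd': [0/1 + 1/6*0/1, 0/1 + 1/6*1/6) = [0/1, 1/36)
  'b': [0/1 + 1/6*1/6, 0/1 + 1/6*1/3) = [1/36, 1/18) <- contains code 5/108
  'c': [0/1 + 1/6*1/3, 0/1 + 1/6*1/1) = [1/18, 1/6)
  emit 'b', narrow to [1/36, 1/18)
Step 3: interval [1/36, 1/18), width = 1/18 - 1/36 = 1/36
  'd': [1/36 + 1/36*0/1, 1/36 + 1/36*1/6) = [1/36, 7/216)
  'b': [1/36 + 1/36*1/6, 1/36 + 1/36*1/3) = [7/216, 1/27)
  'c': [1/36 + 1/36*1/3, 1/36 + 1/36*1/1) = [1/27, 1/18) <- contains code 5/108
  emit 'c', narrow to [1/27, 1/18)

Answer: 1/27 1/18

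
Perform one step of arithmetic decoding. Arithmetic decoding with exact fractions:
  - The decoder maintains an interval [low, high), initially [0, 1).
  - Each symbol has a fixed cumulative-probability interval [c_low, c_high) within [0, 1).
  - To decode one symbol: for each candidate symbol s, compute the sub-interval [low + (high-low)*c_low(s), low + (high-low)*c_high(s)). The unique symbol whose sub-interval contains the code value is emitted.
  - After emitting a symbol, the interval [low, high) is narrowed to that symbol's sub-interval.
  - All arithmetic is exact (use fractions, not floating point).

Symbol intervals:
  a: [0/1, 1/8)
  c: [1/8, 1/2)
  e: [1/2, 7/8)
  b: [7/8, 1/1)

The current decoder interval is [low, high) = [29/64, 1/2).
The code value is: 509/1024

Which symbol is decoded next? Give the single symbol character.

Answer: b

Derivation:
Interval width = high − low = 1/2 − 29/64 = 3/64
Scaled code = (code − low) / width = (509/1024 − 29/64) / 3/64 = 15/16
  a: [0/1, 1/8) 
  c: [1/8, 1/2) 
  e: [1/2, 7/8) 
  b: [7/8, 1/1) ← scaled code falls here ✓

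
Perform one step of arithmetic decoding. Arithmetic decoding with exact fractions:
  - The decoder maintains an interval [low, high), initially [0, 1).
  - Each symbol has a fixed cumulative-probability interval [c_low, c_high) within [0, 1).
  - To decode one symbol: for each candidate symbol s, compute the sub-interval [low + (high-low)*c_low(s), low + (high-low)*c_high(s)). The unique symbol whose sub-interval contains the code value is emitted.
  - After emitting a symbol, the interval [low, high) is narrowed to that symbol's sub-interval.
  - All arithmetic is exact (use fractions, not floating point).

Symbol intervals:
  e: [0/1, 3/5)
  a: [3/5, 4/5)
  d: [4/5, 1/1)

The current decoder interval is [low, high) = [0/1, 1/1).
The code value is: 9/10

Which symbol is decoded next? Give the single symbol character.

Answer: d

Derivation:
Interval width = high − low = 1/1 − 0/1 = 1/1
Scaled code = (code − low) / width = (9/10 − 0/1) / 1/1 = 9/10
  e: [0/1, 3/5) 
  a: [3/5, 4/5) 
  d: [4/5, 1/1) ← scaled code falls here ✓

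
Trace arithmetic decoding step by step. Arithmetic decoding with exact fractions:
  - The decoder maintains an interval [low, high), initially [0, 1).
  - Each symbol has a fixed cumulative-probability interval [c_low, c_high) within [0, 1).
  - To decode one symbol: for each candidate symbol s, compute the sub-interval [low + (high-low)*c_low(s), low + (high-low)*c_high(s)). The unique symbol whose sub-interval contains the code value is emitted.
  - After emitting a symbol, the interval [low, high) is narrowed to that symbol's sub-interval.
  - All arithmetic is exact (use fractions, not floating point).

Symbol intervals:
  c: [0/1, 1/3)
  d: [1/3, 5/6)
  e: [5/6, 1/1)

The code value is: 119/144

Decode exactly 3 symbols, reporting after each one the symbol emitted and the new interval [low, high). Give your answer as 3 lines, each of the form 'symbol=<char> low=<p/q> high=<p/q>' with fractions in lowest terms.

Step 1: interval [0/1, 1/1), width = 1/1 - 0/1 = 1/1
  'c': [0/1 + 1/1*0/1, 0/1 + 1/1*1/3) = [0/1, 1/3)
  'd': [0/1 + 1/1*1/3, 0/1 + 1/1*5/6) = [1/3, 5/6) <- contains code 119/144
  'e': [0/1 + 1/1*5/6, 0/1 + 1/1*1/1) = [5/6, 1/1)
  emit 'd', narrow to [1/3, 5/6)
Step 2: interval [1/3, 5/6), width = 5/6 - 1/3 = 1/2
  'c': [1/3 + 1/2*0/1, 1/3 + 1/2*1/3) = [1/3, 1/2)
  'd': [1/3 + 1/2*1/3, 1/3 + 1/2*5/6) = [1/2, 3/4)
  'e': [1/3 + 1/2*5/6, 1/3 + 1/2*1/1) = [3/4, 5/6) <- contains code 119/144
  emit 'e', narrow to [3/4, 5/6)
Step 3: interval [3/4, 5/6), width = 5/6 - 3/4 = 1/12
  'c': [3/4 + 1/12*0/1, 3/4 + 1/12*1/3) = [3/4, 7/9)
  'd': [3/4 + 1/12*1/3, 3/4 + 1/12*5/6) = [7/9, 59/72)
  'e': [3/4 + 1/12*5/6, 3/4 + 1/12*1/1) = [59/72, 5/6) <- contains code 119/144
  emit 'e', narrow to [59/72, 5/6)

Answer: symbol=d low=1/3 high=5/6
symbol=e low=3/4 high=5/6
symbol=e low=59/72 high=5/6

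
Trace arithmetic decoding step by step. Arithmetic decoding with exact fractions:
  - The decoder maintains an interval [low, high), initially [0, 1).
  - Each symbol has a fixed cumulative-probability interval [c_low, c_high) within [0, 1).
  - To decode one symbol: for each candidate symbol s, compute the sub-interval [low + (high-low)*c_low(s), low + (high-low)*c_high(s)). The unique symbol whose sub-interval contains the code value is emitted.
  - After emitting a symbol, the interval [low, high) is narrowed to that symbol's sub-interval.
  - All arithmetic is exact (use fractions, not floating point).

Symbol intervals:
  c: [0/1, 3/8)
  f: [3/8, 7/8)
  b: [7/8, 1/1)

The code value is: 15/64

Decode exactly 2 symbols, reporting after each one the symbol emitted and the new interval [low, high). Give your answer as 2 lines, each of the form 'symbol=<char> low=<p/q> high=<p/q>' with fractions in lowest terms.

Answer: symbol=c low=0/1 high=3/8
symbol=f low=9/64 high=21/64

Derivation:
Step 1: interval [0/1, 1/1), width = 1/1 - 0/1 = 1/1
  'c': [0/1 + 1/1*0/1, 0/1 + 1/1*3/8) = [0/1, 3/8) <- contains code 15/64
  'f': [0/1 + 1/1*3/8, 0/1 + 1/1*7/8) = [3/8, 7/8)
  'b': [0/1 + 1/1*7/8, 0/1 + 1/1*1/1) = [7/8, 1/1)
  emit 'c', narrow to [0/1, 3/8)
Step 2: interval [0/1, 3/8), width = 3/8 - 0/1 = 3/8
  'c': [0/1 + 3/8*0/1, 0/1 + 3/8*3/8) = [0/1, 9/64)
  'f': [0/1 + 3/8*3/8, 0/1 + 3/8*7/8) = [9/64, 21/64) <- contains code 15/64
  'b': [0/1 + 3/8*7/8, 0/1 + 3/8*1/1) = [21/64, 3/8)
  emit 'f', narrow to [9/64, 21/64)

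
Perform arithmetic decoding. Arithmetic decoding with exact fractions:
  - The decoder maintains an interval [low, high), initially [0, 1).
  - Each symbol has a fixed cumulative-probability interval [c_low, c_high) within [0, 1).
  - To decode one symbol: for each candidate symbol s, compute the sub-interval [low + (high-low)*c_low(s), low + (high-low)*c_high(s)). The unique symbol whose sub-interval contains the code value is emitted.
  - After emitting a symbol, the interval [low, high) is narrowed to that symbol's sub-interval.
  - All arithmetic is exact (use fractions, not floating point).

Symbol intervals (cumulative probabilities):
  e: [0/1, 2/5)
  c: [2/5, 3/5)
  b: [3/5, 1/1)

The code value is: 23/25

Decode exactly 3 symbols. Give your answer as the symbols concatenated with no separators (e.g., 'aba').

Answer: bbc

Derivation:
Step 1: interval [0/1, 1/1), width = 1/1 - 0/1 = 1/1
  'e': [0/1 + 1/1*0/1, 0/1 + 1/1*2/5) = [0/1, 2/5)
  'c': [0/1 + 1/1*2/5, 0/1 + 1/1*3/5) = [2/5, 3/5)
  'b': [0/1 + 1/1*3/5, 0/1 + 1/1*1/1) = [3/5, 1/1) <- contains code 23/25
  emit 'b', narrow to [3/5, 1/1)
Step 2: interval [3/5, 1/1), width = 1/1 - 3/5 = 2/5
  'e': [3/5 + 2/5*0/1, 3/5 + 2/5*2/5) = [3/5, 19/25)
  'c': [3/5 + 2/5*2/5, 3/5 + 2/5*3/5) = [19/25, 21/25)
  'b': [3/5 + 2/5*3/5, 3/5 + 2/5*1/1) = [21/25, 1/1) <- contains code 23/25
  emit 'b', narrow to [21/25, 1/1)
Step 3: interval [21/25, 1/1), width = 1/1 - 21/25 = 4/25
  'e': [21/25 + 4/25*0/1, 21/25 + 4/25*2/5) = [21/25, 113/125)
  'c': [21/25 + 4/25*2/5, 21/25 + 4/25*3/5) = [113/125, 117/125) <- contains code 23/25
  'b': [21/25 + 4/25*3/5, 21/25 + 4/25*1/1) = [117/125, 1/1)
  emit 'c', narrow to [113/125, 117/125)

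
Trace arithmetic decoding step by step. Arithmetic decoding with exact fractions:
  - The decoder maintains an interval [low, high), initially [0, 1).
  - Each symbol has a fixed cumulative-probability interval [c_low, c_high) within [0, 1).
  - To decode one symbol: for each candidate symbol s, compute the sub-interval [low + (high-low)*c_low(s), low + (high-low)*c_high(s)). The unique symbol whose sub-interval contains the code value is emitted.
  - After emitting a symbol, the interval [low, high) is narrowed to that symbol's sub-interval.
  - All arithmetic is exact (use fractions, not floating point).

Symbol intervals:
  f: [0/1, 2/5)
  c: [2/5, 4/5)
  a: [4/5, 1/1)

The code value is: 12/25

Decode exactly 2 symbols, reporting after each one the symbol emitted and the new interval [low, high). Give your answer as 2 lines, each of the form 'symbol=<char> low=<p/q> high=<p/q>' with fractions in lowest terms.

Step 1: interval [0/1, 1/1), width = 1/1 - 0/1 = 1/1
  'f': [0/1 + 1/1*0/1, 0/1 + 1/1*2/5) = [0/1, 2/5)
  'c': [0/1 + 1/1*2/5, 0/1 + 1/1*4/5) = [2/5, 4/5) <- contains code 12/25
  'a': [0/1 + 1/1*4/5, 0/1 + 1/1*1/1) = [4/5, 1/1)
  emit 'c', narrow to [2/5, 4/5)
Step 2: interval [2/5, 4/5), width = 4/5 - 2/5 = 2/5
  'f': [2/5 + 2/5*0/1, 2/5 + 2/5*2/5) = [2/5, 14/25) <- contains code 12/25
  'c': [2/5 + 2/5*2/5, 2/5 + 2/5*4/5) = [14/25, 18/25)
  'a': [2/5 + 2/5*4/5, 2/5 + 2/5*1/1) = [18/25, 4/5)
  emit 'f', narrow to [2/5, 14/25)

Answer: symbol=c low=2/5 high=4/5
symbol=f low=2/5 high=14/25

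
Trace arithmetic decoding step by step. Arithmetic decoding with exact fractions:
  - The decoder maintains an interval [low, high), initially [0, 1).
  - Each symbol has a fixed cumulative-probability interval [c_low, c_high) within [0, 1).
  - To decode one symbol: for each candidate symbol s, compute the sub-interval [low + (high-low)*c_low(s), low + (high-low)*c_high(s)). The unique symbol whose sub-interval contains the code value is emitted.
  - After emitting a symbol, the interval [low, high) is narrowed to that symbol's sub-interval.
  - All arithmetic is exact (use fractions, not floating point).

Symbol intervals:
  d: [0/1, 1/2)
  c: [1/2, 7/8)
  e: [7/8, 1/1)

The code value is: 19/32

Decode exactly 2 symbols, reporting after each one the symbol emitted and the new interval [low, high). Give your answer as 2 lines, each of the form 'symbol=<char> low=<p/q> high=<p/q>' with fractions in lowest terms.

Answer: symbol=c low=1/2 high=7/8
symbol=d low=1/2 high=11/16

Derivation:
Step 1: interval [0/1, 1/1), width = 1/1 - 0/1 = 1/1
  'd': [0/1 + 1/1*0/1, 0/1 + 1/1*1/2) = [0/1, 1/2)
  'c': [0/1 + 1/1*1/2, 0/1 + 1/1*7/8) = [1/2, 7/8) <- contains code 19/32
  'e': [0/1 + 1/1*7/8, 0/1 + 1/1*1/1) = [7/8, 1/1)
  emit 'c', narrow to [1/2, 7/8)
Step 2: interval [1/2, 7/8), width = 7/8 - 1/2 = 3/8
  'd': [1/2 + 3/8*0/1, 1/2 + 3/8*1/2) = [1/2, 11/16) <- contains code 19/32
  'c': [1/2 + 3/8*1/2, 1/2 + 3/8*7/8) = [11/16, 53/64)
  'e': [1/2 + 3/8*7/8, 1/2 + 3/8*1/1) = [53/64, 7/8)
  emit 'd', narrow to [1/2, 11/16)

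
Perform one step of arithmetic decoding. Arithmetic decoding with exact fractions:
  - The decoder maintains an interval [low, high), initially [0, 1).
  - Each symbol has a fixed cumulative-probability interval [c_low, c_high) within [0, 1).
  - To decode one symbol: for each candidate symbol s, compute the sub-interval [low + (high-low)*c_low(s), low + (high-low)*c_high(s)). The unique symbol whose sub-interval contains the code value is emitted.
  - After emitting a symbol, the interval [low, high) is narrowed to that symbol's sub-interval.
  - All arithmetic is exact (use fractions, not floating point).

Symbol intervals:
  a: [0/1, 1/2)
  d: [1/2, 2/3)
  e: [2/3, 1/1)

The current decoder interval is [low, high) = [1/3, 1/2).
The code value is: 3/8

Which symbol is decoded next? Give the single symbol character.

Answer: a

Derivation:
Interval width = high − low = 1/2 − 1/3 = 1/6
Scaled code = (code − low) / width = (3/8 − 1/3) / 1/6 = 1/4
  a: [0/1, 1/2) ← scaled code falls here ✓
  d: [1/2, 2/3) 
  e: [2/3, 1/1) 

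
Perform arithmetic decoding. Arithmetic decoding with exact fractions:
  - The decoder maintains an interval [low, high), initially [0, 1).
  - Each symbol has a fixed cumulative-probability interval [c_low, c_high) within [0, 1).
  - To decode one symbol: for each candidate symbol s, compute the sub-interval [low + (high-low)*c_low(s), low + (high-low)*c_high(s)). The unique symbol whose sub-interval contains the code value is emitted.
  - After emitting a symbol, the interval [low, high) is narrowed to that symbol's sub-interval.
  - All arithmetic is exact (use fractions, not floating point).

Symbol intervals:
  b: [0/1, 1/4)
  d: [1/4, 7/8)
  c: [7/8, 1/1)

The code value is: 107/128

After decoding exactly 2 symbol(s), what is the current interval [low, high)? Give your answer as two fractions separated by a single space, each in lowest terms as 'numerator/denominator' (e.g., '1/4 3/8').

Answer: 51/64 7/8

Derivation:
Step 1: interval [0/1, 1/1), width = 1/1 - 0/1 = 1/1
  'b': [0/1 + 1/1*0/1, 0/1 + 1/1*1/4) = [0/1, 1/4)
  'd': [0/1 + 1/1*1/4, 0/1 + 1/1*7/8) = [1/4, 7/8) <- contains code 107/128
  'c': [0/1 + 1/1*7/8, 0/1 + 1/1*1/1) = [7/8, 1/1)
  emit 'd', narrow to [1/4, 7/8)
Step 2: interval [1/4, 7/8), width = 7/8 - 1/4 = 5/8
  'b': [1/4 + 5/8*0/1, 1/4 + 5/8*1/4) = [1/4, 13/32)
  'd': [1/4 + 5/8*1/4, 1/4 + 5/8*7/8) = [13/32, 51/64)
  'c': [1/4 + 5/8*7/8, 1/4 + 5/8*1/1) = [51/64, 7/8) <- contains code 107/128
  emit 'c', narrow to [51/64, 7/8)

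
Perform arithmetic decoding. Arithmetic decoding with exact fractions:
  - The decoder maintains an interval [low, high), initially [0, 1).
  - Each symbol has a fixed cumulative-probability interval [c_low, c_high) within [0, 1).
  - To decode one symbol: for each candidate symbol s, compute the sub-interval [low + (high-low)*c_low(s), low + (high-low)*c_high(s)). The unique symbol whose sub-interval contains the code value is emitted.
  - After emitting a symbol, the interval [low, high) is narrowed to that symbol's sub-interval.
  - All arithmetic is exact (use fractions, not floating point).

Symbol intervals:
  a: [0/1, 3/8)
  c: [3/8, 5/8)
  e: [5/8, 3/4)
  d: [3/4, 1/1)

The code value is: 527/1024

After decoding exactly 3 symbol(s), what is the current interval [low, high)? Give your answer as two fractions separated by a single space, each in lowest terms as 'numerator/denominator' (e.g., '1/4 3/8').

Step 1: interval [0/1, 1/1), width = 1/1 - 0/1 = 1/1
  'a': [0/1 + 1/1*0/1, 0/1 + 1/1*3/8) = [0/1, 3/8)
  'c': [0/1 + 1/1*3/8, 0/1 + 1/1*5/8) = [3/8, 5/8) <- contains code 527/1024
  'e': [0/1 + 1/1*5/8, 0/1 + 1/1*3/4) = [5/8, 3/4)
  'd': [0/1 + 1/1*3/4, 0/1 + 1/1*1/1) = [3/4, 1/1)
  emit 'c', narrow to [3/8, 5/8)
Step 2: interval [3/8, 5/8), width = 5/8 - 3/8 = 1/4
  'a': [3/8 + 1/4*0/1, 3/8 + 1/4*3/8) = [3/8, 15/32)
  'c': [3/8 + 1/4*3/8, 3/8 + 1/4*5/8) = [15/32, 17/32) <- contains code 527/1024
  'e': [3/8 + 1/4*5/8, 3/8 + 1/4*3/4) = [17/32, 9/16)
  'd': [3/8 + 1/4*3/4, 3/8 + 1/4*1/1) = [9/16, 5/8)
  emit 'c', narrow to [15/32, 17/32)
Step 3: interval [15/32, 17/32), width = 17/32 - 15/32 = 1/16
  'a': [15/32 + 1/16*0/1, 15/32 + 1/16*3/8) = [15/32, 63/128)
  'c': [15/32 + 1/16*3/8, 15/32 + 1/16*5/8) = [63/128, 65/128)
  'e': [15/32 + 1/16*5/8, 15/32 + 1/16*3/4) = [65/128, 33/64) <- contains code 527/1024
  'd': [15/32 + 1/16*3/4, 15/32 + 1/16*1/1) = [33/64, 17/32)
  emit 'e', narrow to [65/128, 33/64)

Answer: 65/128 33/64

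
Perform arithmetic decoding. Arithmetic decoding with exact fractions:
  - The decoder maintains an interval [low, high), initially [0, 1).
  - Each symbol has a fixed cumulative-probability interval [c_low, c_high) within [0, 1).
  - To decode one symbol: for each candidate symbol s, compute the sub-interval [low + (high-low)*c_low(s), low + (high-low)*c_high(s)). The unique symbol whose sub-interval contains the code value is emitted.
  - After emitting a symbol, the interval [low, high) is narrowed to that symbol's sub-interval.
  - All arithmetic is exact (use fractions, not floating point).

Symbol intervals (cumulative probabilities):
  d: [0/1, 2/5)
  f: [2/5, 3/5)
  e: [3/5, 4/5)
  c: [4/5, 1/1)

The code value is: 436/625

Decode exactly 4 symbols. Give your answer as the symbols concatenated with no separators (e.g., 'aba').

Step 1: interval [0/1, 1/1), width = 1/1 - 0/1 = 1/1
  'd': [0/1 + 1/1*0/1, 0/1 + 1/1*2/5) = [0/1, 2/5)
  'f': [0/1 + 1/1*2/5, 0/1 + 1/1*3/5) = [2/5, 3/5)
  'e': [0/1 + 1/1*3/5, 0/1 + 1/1*4/5) = [3/5, 4/5) <- contains code 436/625
  'c': [0/1 + 1/1*4/5, 0/1 + 1/1*1/1) = [4/5, 1/1)
  emit 'e', narrow to [3/5, 4/5)
Step 2: interval [3/5, 4/5), width = 4/5 - 3/5 = 1/5
  'd': [3/5 + 1/5*0/1, 3/5 + 1/5*2/5) = [3/5, 17/25)
  'f': [3/5 + 1/5*2/5, 3/5 + 1/5*3/5) = [17/25, 18/25) <- contains code 436/625
  'e': [3/5 + 1/5*3/5, 3/5 + 1/5*4/5) = [18/25, 19/25)
  'c': [3/5 + 1/5*4/5, 3/5 + 1/5*1/1) = [19/25, 4/5)
  emit 'f', narrow to [17/25, 18/25)
Step 3: interval [17/25, 18/25), width = 18/25 - 17/25 = 1/25
  'd': [17/25 + 1/25*0/1, 17/25 + 1/25*2/5) = [17/25, 87/125)
  'f': [17/25 + 1/25*2/5, 17/25 + 1/25*3/5) = [87/125, 88/125) <- contains code 436/625
  'e': [17/25 + 1/25*3/5, 17/25 + 1/25*4/5) = [88/125, 89/125)
  'c': [17/25 + 1/25*4/5, 17/25 + 1/25*1/1) = [89/125, 18/25)
  emit 'f', narrow to [87/125, 88/125)
Step 4: interval [87/125, 88/125), width = 88/125 - 87/125 = 1/125
  'd': [87/125 + 1/125*0/1, 87/125 + 1/125*2/5) = [87/125, 437/625) <- contains code 436/625
  'f': [87/125 + 1/125*2/5, 87/125 + 1/125*3/5) = [437/625, 438/625)
  'e': [87/125 + 1/125*3/5, 87/125 + 1/125*4/5) = [438/625, 439/625)
  'c': [87/125 + 1/125*4/5, 87/125 + 1/125*1/1) = [439/625, 88/125)
  emit 'd', narrow to [87/125, 437/625)

Answer: effd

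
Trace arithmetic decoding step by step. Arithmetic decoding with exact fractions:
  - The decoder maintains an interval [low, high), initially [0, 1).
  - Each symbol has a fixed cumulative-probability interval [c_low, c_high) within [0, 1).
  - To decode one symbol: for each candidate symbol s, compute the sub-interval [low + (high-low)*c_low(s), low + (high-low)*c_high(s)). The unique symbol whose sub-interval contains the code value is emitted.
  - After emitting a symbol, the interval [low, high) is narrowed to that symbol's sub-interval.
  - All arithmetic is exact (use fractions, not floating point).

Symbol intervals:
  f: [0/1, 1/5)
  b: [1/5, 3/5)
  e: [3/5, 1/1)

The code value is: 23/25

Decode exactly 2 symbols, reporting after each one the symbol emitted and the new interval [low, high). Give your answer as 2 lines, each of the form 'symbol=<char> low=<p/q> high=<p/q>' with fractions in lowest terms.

Step 1: interval [0/1, 1/1), width = 1/1 - 0/1 = 1/1
  'f': [0/1 + 1/1*0/1, 0/1 + 1/1*1/5) = [0/1, 1/5)
  'b': [0/1 + 1/1*1/5, 0/1 + 1/1*3/5) = [1/5, 3/5)
  'e': [0/1 + 1/1*3/5, 0/1 + 1/1*1/1) = [3/5, 1/1) <- contains code 23/25
  emit 'e', narrow to [3/5, 1/1)
Step 2: interval [3/5, 1/1), width = 1/1 - 3/5 = 2/5
  'f': [3/5 + 2/5*0/1, 3/5 + 2/5*1/5) = [3/5, 17/25)
  'b': [3/5 + 2/5*1/5, 3/5 + 2/5*3/5) = [17/25, 21/25)
  'e': [3/5 + 2/5*3/5, 3/5 + 2/5*1/1) = [21/25, 1/1) <- contains code 23/25
  emit 'e', narrow to [21/25, 1/1)

Answer: symbol=e low=3/5 high=1/1
symbol=e low=21/25 high=1/1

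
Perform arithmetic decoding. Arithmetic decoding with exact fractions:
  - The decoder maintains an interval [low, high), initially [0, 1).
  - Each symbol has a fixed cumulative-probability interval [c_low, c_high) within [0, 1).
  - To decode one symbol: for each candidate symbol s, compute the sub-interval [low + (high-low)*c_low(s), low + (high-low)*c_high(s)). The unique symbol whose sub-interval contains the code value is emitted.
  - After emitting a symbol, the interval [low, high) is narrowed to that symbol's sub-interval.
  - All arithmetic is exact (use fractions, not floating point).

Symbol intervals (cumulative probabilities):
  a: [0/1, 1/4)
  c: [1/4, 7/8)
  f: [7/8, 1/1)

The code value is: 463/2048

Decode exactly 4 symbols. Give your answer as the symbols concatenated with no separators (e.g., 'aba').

Step 1: interval [0/1, 1/1), width = 1/1 - 0/1 = 1/1
  'a': [0/1 + 1/1*0/1, 0/1 + 1/1*1/4) = [0/1, 1/4) <- contains code 463/2048
  'c': [0/1 + 1/1*1/4, 0/1 + 1/1*7/8) = [1/4, 7/8)
  'f': [0/1 + 1/1*7/8, 0/1 + 1/1*1/1) = [7/8, 1/1)
  emit 'a', narrow to [0/1, 1/4)
Step 2: interval [0/1, 1/4), width = 1/4 - 0/1 = 1/4
  'a': [0/1 + 1/4*0/1, 0/1 + 1/4*1/4) = [0/1, 1/16)
  'c': [0/1 + 1/4*1/4, 0/1 + 1/4*7/8) = [1/16, 7/32)
  'f': [0/1 + 1/4*7/8, 0/1 + 1/4*1/1) = [7/32, 1/4) <- contains code 463/2048
  emit 'f', narrow to [7/32, 1/4)
Step 3: interval [7/32, 1/4), width = 1/4 - 7/32 = 1/32
  'a': [7/32 + 1/32*0/1, 7/32 + 1/32*1/4) = [7/32, 29/128) <- contains code 463/2048
  'c': [7/32 + 1/32*1/4, 7/32 + 1/32*7/8) = [29/128, 63/256)
  'f': [7/32 + 1/32*7/8, 7/32 + 1/32*1/1) = [63/256, 1/4)
  emit 'a', narrow to [7/32, 29/128)
Step 4: interval [7/32, 29/128), width = 29/128 - 7/32 = 1/128
  'a': [7/32 + 1/128*0/1, 7/32 + 1/128*1/4) = [7/32, 113/512)
  'c': [7/32 + 1/128*1/4, 7/32 + 1/128*7/8) = [113/512, 231/1024)
  'f': [7/32 + 1/128*7/8, 7/32 + 1/128*1/1) = [231/1024, 29/128) <- contains code 463/2048
  emit 'f', narrow to [231/1024, 29/128)

Answer: afaf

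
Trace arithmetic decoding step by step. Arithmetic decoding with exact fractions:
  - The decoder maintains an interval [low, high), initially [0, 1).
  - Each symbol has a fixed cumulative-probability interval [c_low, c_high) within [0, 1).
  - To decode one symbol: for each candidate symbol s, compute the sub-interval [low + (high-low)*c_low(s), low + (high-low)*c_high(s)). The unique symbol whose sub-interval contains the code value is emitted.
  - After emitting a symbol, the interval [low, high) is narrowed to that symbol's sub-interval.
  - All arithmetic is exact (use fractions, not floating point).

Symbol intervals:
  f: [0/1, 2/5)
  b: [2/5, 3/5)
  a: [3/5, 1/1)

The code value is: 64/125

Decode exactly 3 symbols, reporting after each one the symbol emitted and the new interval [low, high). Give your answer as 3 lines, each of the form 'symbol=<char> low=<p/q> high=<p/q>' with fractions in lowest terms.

Step 1: interval [0/1, 1/1), width = 1/1 - 0/1 = 1/1
  'f': [0/1 + 1/1*0/1, 0/1 + 1/1*2/5) = [0/1, 2/5)
  'b': [0/1 + 1/1*2/5, 0/1 + 1/1*3/5) = [2/5, 3/5) <- contains code 64/125
  'a': [0/1 + 1/1*3/5, 0/1 + 1/1*1/1) = [3/5, 1/1)
  emit 'b', narrow to [2/5, 3/5)
Step 2: interval [2/5, 3/5), width = 3/5 - 2/5 = 1/5
  'f': [2/5 + 1/5*0/1, 2/5 + 1/5*2/5) = [2/5, 12/25)
  'b': [2/5 + 1/5*2/5, 2/5 + 1/5*3/5) = [12/25, 13/25) <- contains code 64/125
  'a': [2/5 + 1/5*3/5, 2/5 + 1/5*1/1) = [13/25, 3/5)
  emit 'b', narrow to [12/25, 13/25)
Step 3: interval [12/25, 13/25), width = 13/25 - 12/25 = 1/25
  'f': [12/25 + 1/25*0/1, 12/25 + 1/25*2/5) = [12/25, 62/125)
  'b': [12/25 + 1/25*2/5, 12/25 + 1/25*3/5) = [62/125, 63/125)
  'a': [12/25 + 1/25*3/5, 12/25 + 1/25*1/1) = [63/125, 13/25) <- contains code 64/125
  emit 'a', narrow to [63/125, 13/25)

Answer: symbol=b low=2/5 high=3/5
symbol=b low=12/25 high=13/25
symbol=a low=63/125 high=13/25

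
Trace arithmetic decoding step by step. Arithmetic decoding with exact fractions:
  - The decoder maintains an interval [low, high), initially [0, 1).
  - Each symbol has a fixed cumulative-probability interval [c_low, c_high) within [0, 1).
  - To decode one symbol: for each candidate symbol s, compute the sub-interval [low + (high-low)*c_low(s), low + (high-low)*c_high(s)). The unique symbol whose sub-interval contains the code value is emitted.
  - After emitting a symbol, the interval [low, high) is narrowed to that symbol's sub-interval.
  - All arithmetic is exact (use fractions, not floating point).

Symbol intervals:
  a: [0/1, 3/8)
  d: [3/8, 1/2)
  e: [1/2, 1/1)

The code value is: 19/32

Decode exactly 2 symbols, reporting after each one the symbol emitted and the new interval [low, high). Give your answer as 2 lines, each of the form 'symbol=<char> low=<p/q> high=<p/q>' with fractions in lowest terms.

Step 1: interval [0/1, 1/1), width = 1/1 - 0/1 = 1/1
  'a': [0/1 + 1/1*0/1, 0/1 + 1/1*3/8) = [0/1, 3/8)
  'd': [0/1 + 1/1*3/8, 0/1 + 1/1*1/2) = [3/8, 1/2)
  'e': [0/1 + 1/1*1/2, 0/1 + 1/1*1/1) = [1/2, 1/1) <- contains code 19/32
  emit 'e', narrow to [1/2, 1/1)
Step 2: interval [1/2, 1/1), width = 1/1 - 1/2 = 1/2
  'a': [1/2 + 1/2*0/1, 1/2 + 1/2*3/8) = [1/2, 11/16) <- contains code 19/32
  'd': [1/2 + 1/2*3/8, 1/2 + 1/2*1/2) = [11/16, 3/4)
  'e': [1/2 + 1/2*1/2, 1/2 + 1/2*1/1) = [3/4, 1/1)
  emit 'a', narrow to [1/2, 11/16)

Answer: symbol=e low=1/2 high=1/1
symbol=a low=1/2 high=11/16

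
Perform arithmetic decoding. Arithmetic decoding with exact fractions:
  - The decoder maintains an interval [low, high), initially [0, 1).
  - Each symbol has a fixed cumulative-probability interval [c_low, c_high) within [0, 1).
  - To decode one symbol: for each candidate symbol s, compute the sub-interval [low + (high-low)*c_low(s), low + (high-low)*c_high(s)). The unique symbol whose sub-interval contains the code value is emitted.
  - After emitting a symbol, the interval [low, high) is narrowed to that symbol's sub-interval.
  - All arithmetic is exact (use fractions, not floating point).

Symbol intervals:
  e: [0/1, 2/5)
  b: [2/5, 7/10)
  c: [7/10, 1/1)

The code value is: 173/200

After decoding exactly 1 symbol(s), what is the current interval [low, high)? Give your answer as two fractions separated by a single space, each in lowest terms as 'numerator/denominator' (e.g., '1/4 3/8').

Step 1: interval [0/1, 1/1), width = 1/1 - 0/1 = 1/1
  'e': [0/1 + 1/1*0/1, 0/1 + 1/1*2/5) = [0/1, 2/5)
  'b': [0/1 + 1/1*2/5, 0/1 + 1/1*7/10) = [2/5, 7/10)
  'c': [0/1 + 1/1*7/10, 0/1 + 1/1*1/1) = [7/10, 1/1) <- contains code 173/200
  emit 'c', narrow to [7/10, 1/1)

Answer: 7/10 1/1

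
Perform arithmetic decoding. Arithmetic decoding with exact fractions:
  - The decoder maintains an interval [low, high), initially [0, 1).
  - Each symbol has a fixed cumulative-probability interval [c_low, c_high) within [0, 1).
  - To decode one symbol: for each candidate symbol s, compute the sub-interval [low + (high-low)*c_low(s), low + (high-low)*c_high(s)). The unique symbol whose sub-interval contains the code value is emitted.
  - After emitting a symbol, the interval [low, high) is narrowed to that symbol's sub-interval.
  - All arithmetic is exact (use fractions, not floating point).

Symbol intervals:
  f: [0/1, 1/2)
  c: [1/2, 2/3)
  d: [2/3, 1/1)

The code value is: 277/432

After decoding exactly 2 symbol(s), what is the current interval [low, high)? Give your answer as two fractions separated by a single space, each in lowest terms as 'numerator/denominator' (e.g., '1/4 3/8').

Step 1: interval [0/1, 1/1), width = 1/1 - 0/1 = 1/1
  'f': [0/1 + 1/1*0/1, 0/1 + 1/1*1/2) = [0/1, 1/2)
  'c': [0/1 + 1/1*1/2, 0/1 + 1/1*2/3) = [1/2, 2/3) <- contains code 277/432
  'd': [0/1 + 1/1*2/3, 0/1 + 1/1*1/1) = [2/3, 1/1)
  emit 'c', narrow to [1/2, 2/3)
Step 2: interval [1/2, 2/3), width = 2/3 - 1/2 = 1/6
  'f': [1/2 + 1/6*0/1, 1/2 + 1/6*1/2) = [1/2, 7/12)
  'c': [1/2 + 1/6*1/2, 1/2 + 1/6*2/3) = [7/12, 11/18)
  'd': [1/2 + 1/6*2/3, 1/2 + 1/6*1/1) = [11/18, 2/3) <- contains code 277/432
  emit 'd', narrow to [11/18, 2/3)

Answer: 11/18 2/3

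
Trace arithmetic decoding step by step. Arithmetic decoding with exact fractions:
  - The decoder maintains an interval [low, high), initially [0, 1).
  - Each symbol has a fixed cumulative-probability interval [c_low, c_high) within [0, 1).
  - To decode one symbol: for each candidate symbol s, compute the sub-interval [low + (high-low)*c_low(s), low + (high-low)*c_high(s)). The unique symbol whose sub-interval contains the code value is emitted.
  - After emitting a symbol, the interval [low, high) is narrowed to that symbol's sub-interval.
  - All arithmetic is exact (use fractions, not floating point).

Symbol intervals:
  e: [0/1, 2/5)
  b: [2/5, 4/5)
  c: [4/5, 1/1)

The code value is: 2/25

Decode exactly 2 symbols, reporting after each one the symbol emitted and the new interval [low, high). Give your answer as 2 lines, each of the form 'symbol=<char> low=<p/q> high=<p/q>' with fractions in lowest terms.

Answer: symbol=e low=0/1 high=2/5
symbol=e low=0/1 high=4/25

Derivation:
Step 1: interval [0/1, 1/1), width = 1/1 - 0/1 = 1/1
  'e': [0/1 + 1/1*0/1, 0/1 + 1/1*2/5) = [0/1, 2/5) <- contains code 2/25
  'b': [0/1 + 1/1*2/5, 0/1 + 1/1*4/5) = [2/5, 4/5)
  'c': [0/1 + 1/1*4/5, 0/1 + 1/1*1/1) = [4/5, 1/1)
  emit 'e', narrow to [0/1, 2/5)
Step 2: interval [0/1, 2/5), width = 2/5 - 0/1 = 2/5
  'e': [0/1 + 2/5*0/1, 0/1 + 2/5*2/5) = [0/1, 4/25) <- contains code 2/25
  'b': [0/1 + 2/5*2/5, 0/1 + 2/5*4/5) = [4/25, 8/25)
  'c': [0/1 + 2/5*4/5, 0/1 + 2/5*1/1) = [8/25, 2/5)
  emit 'e', narrow to [0/1, 4/25)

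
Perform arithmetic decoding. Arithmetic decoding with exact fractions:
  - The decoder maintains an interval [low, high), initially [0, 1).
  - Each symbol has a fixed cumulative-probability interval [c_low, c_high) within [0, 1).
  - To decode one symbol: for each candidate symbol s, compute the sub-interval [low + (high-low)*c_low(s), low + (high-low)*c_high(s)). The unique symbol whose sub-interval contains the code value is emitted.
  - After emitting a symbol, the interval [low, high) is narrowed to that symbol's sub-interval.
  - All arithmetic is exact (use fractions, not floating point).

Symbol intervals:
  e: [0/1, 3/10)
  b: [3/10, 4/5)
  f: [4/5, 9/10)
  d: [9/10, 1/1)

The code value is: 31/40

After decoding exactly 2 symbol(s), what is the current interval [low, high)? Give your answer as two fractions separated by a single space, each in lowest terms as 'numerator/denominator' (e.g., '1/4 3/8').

Step 1: interval [0/1, 1/1), width = 1/1 - 0/1 = 1/1
  'e': [0/1 + 1/1*0/1, 0/1 + 1/1*3/10) = [0/1, 3/10)
  'b': [0/1 + 1/1*3/10, 0/1 + 1/1*4/5) = [3/10, 4/5) <- contains code 31/40
  'f': [0/1 + 1/1*4/5, 0/1 + 1/1*9/10) = [4/5, 9/10)
  'd': [0/1 + 1/1*9/10, 0/1 + 1/1*1/1) = [9/10, 1/1)
  emit 'b', narrow to [3/10, 4/5)
Step 2: interval [3/10, 4/5), width = 4/5 - 3/10 = 1/2
  'e': [3/10 + 1/2*0/1, 3/10 + 1/2*3/10) = [3/10, 9/20)
  'b': [3/10 + 1/2*3/10, 3/10 + 1/2*4/5) = [9/20, 7/10)
  'f': [3/10 + 1/2*4/5, 3/10 + 1/2*9/10) = [7/10, 3/4)
  'd': [3/10 + 1/2*9/10, 3/10 + 1/2*1/1) = [3/4, 4/5) <- contains code 31/40
  emit 'd', narrow to [3/4, 4/5)

Answer: 3/4 4/5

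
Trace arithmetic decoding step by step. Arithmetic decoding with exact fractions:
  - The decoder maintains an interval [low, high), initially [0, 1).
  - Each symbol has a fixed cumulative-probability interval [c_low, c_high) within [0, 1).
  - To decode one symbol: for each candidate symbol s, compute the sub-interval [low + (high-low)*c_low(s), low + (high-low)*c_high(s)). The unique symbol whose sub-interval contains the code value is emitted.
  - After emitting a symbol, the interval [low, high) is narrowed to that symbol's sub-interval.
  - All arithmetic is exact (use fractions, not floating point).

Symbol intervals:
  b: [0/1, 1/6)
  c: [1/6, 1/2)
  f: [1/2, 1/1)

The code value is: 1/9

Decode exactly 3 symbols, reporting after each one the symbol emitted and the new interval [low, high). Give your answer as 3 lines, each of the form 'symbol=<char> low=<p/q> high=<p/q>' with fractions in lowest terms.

Step 1: interval [0/1, 1/1), width = 1/1 - 0/1 = 1/1
  'b': [0/1 + 1/1*0/1, 0/1 + 1/1*1/6) = [0/1, 1/6) <- contains code 1/9
  'c': [0/1 + 1/1*1/6, 0/1 + 1/1*1/2) = [1/6, 1/2)
  'f': [0/1 + 1/1*1/2, 0/1 + 1/1*1/1) = [1/2, 1/1)
  emit 'b', narrow to [0/1, 1/6)
Step 2: interval [0/1, 1/6), width = 1/6 - 0/1 = 1/6
  'b': [0/1 + 1/6*0/1, 0/1 + 1/6*1/6) = [0/1, 1/36)
  'c': [0/1 + 1/6*1/6, 0/1 + 1/6*1/2) = [1/36, 1/12)
  'f': [0/1 + 1/6*1/2, 0/1 + 1/6*1/1) = [1/12, 1/6) <- contains code 1/9
  emit 'f', narrow to [1/12, 1/6)
Step 3: interval [1/12, 1/6), width = 1/6 - 1/12 = 1/12
  'b': [1/12 + 1/12*0/1, 1/12 + 1/12*1/6) = [1/12, 7/72)
  'c': [1/12 + 1/12*1/6, 1/12 + 1/12*1/2) = [7/72, 1/8) <- contains code 1/9
  'f': [1/12 + 1/12*1/2, 1/12 + 1/12*1/1) = [1/8, 1/6)
  emit 'c', narrow to [7/72, 1/8)

Answer: symbol=b low=0/1 high=1/6
symbol=f low=1/12 high=1/6
symbol=c low=7/72 high=1/8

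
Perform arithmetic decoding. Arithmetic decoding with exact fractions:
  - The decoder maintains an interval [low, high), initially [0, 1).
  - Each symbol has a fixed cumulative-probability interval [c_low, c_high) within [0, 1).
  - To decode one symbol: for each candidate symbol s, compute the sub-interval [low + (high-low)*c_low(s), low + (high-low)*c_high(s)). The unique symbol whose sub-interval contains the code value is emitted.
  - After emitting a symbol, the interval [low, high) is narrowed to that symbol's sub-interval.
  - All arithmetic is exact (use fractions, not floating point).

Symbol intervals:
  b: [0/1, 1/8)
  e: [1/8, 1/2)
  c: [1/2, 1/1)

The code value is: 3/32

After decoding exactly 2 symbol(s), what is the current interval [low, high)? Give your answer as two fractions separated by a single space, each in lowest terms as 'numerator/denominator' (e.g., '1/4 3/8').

Answer: 1/16 1/8

Derivation:
Step 1: interval [0/1, 1/1), width = 1/1 - 0/1 = 1/1
  'b': [0/1 + 1/1*0/1, 0/1 + 1/1*1/8) = [0/1, 1/8) <- contains code 3/32
  'e': [0/1 + 1/1*1/8, 0/1 + 1/1*1/2) = [1/8, 1/2)
  'c': [0/1 + 1/1*1/2, 0/1 + 1/1*1/1) = [1/2, 1/1)
  emit 'b', narrow to [0/1, 1/8)
Step 2: interval [0/1, 1/8), width = 1/8 - 0/1 = 1/8
  'b': [0/1 + 1/8*0/1, 0/1 + 1/8*1/8) = [0/1, 1/64)
  'e': [0/1 + 1/8*1/8, 0/1 + 1/8*1/2) = [1/64, 1/16)
  'c': [0/1 + 1/8*1/2, 0/1 + 1/8*1/1) = [1/16, 1/8) <- contains code 3/32
  emit 'c', narrow to [1/16, 1/8)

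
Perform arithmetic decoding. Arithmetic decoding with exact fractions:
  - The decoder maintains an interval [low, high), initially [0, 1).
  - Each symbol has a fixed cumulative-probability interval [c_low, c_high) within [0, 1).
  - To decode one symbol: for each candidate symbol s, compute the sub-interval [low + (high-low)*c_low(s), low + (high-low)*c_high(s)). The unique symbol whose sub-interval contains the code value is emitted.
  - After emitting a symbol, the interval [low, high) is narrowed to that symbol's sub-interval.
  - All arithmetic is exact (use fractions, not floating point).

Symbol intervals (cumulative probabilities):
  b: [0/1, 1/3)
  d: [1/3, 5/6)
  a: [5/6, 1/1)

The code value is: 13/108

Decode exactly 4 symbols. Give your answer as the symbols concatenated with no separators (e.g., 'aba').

Step 1: interval [0/1, 1/1), width = 1/1 - 0/1 = 1/1
  'b': [0/1 + 1/1*0/1, 0/1 + 1/1*1/3) = [0/1, 1/3) <- contains code 13/108
  'd': [0/1 + 1/1*1/3, 0/1 + 1/1*5/6) = [1/3, 5/6)
  'a': [0/1 + 1/1*5/6, 0/1 + 1/1*1/1) = [5/6, 1/1)
  emit 'b', narrow to [0/1, 1/3)
Step 2: interval [0/1, 1/3), width = 1/3 - 0/1 = 1/3
  'b': [0/1 + 1/3*0/1, 0/1 + 1/3*1/3) = [0/1, 1/9)
  'd': [0/1 + 1/3*1/3, 0/1 + 1/3*5/6) = [1/9, 5/18) <- contains code 13/108
  'a': [0/1 + 1/3*5/6, 0/1 + 1/3*1/1) = [5/18, 1/3)
  emit 'd', narrow to [1/9, 5/18)
Step 3: interval [1/9, 5/18), width = 5/18 - 1/9 = 1/6
  'b': [1/9 + 1/6*0/1, 1/9 + 1/6*1/3) = [1/9, 1/6) <- contains code 13/108
  'd': [1/9 + 1/6*1/3, 1/9 + 1/6*5/6) = [1/6, 1/4)
  'a': [1/9 + 1/6*5/6, 1/9 + 1/6*1/1) = [1/4, 5/18)
  emit 'b', narrow to [1/9, 1/6)
Step 4: interval [1/9, 1/6), width = 1/6 - 1/9 = 1/18
  'b': [1/9 + 1/18*0/1, 1/9 + 1/18*1/3) = [1/9, 7/54) <- contains code 13/108
  'd': [1/9 + 1/18*1/3, 1/9 + 1/18*5/6) = [7/54, 17/108)
  'a': [1/9 + 1/18*5/6, 1/9 + 1/18*1/1) = [17/108, 1/6)
  emit 'b', narrow to [1/9, 7/54)

Answer: bdbb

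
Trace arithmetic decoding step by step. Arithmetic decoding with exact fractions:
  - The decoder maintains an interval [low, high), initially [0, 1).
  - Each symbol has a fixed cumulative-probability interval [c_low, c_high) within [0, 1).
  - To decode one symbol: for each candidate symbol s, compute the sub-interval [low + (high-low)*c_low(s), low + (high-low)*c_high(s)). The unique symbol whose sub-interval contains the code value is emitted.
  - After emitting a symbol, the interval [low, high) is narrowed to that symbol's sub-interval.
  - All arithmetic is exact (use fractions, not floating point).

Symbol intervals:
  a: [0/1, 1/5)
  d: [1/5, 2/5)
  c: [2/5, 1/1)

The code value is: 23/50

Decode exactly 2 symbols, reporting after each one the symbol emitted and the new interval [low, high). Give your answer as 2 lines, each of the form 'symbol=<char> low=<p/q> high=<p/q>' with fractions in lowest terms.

Answer: symbol=c low=2/5 high=1/1
symbol=a low=2/5 high=13/25

Derivation:
Step 1: interval [0/1, 1/1), width = 1/1 - 0/1 = 1/1
  'a': [0/1 + 1/1*0/1, 0/1 + 1/1*1/5) = [0/1, 1/5)
  'd': [0/1 + 1/1*1/5, 0/1 + 1/1*2/5) = [1/5, 2/5)
  'c': [0/1 + 1/1*2/5, 0/1 + 1/1*1/1) = [2/5, 1/1) <- contains code 23/50
  emit 'c', narrow to [2/5, 1/1)
Step 2: interval [2/5, 1/1), width = 1/1 - 2/5 = 3/5
  'a': [2/5 + 3/5*0/1, 2/5 + 3/5*1/5) = [2/5, 13/25) <- contains code 23/50
  'd': [2/5 + 3/5*1/5, 2/5 + 3/5*2/5) = [13/25, 16/25)
  'c': [2/5 + 3/5*2/5, 2/5 + 3/5*1/1) = [16/25, 1/1)
  emit 'a', narrow to [2/5, 13/25)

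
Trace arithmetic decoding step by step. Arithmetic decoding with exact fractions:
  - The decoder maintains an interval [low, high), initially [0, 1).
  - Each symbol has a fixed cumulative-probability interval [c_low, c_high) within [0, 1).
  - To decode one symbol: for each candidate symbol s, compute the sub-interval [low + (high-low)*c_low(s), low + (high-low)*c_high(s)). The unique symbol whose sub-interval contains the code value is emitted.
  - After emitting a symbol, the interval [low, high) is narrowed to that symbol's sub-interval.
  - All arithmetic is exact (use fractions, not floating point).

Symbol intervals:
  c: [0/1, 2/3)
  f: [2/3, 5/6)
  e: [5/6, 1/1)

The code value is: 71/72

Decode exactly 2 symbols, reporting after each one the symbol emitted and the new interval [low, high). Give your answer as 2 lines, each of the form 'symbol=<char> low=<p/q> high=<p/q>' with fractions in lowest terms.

Answer: symbol=e low=5/6 high=1/1
symbol=e low=35/36 high=1/1

Derivation:
Step 1: interval [0/1, 1/1), width = 1/1 - 0/1 = 1/1
  'c': [0/1 + 1/1*0/1, 0/1 + 1/1*2/3) = [0/1, 2/3)
  'f': [0/1 + 1/1*2/3, 0/1 + 1/1*5/6) = [2/3, 5/6)
  'e': [0/1 + 1/1*5/6, 0/1 + 1/1*1/1) = [5/6, 1/1) <- contains code 71/72
  emit 'e', narrow to [5/6, 1/1)
Step 2: interval [5/6, 1/1), width = 1/1 - 5/6 = 1/6
  'c': [5/6 + 1/6*0/1, 5/6 + 1/6*2/3) = [5/6, 17/18)
  'f': [5/6 + 1/6*2/3, 5/6 + 1/6*5/6) = [17/18, 35/36)
  'e': [5/6 + 1/6*5/6, 5/6 + 1/6*1/1) = [35/36, 1/1) <- contains code 71/72
  emit 'e', narrow to [35/36, 1/1)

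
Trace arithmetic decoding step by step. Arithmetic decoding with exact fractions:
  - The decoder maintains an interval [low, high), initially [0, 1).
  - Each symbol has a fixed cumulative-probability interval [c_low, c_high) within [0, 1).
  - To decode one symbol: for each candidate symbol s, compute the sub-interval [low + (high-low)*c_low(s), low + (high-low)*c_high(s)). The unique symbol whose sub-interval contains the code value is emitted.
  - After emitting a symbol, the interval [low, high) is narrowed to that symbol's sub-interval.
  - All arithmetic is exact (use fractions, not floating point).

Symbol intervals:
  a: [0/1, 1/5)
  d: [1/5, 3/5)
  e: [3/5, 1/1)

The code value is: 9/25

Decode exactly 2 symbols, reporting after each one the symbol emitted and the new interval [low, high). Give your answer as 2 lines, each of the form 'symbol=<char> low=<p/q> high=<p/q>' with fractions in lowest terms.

Step 1: interval [0/1, 1/1), width = 1/1 - 0/1 = 1/1
  'a': [0/1 + 1/1*0/1, 0/1 + 1/1*1/5) = [0/1, 1/5)
  'd': [0/1 + 1/1*1/5, 0/1 + 1/1*3/5) = [1/5, 3/5) <- contains code 9/25
  'e': [0/1 + 1/1*3/5, 0/1 + 1/1*1/1) = [3/5, 1/1)
  emit 'd', narrow to [1/5, 3/5)
Step 2: interval [1/5, 3/5), width = 3/5 - 1/5 = 2/5
  'a': [1/5 + 2/5*0/1, 1/5 + 2/5*1/5) = [1/5, 7/25)
  'd': [1/5 + 2/5*1/5, 1/5 + 2/5*3/5) = [7/25, 11/25) <- contains code 9/25
  'e': [1/5 + 2/5*3/5, 1/5 + 2/5*1/1) = [11/25, 3/5)
  emit 'd', narrow to [7/25, 11/25)

Answer: symbol=d low=1/5 high=3/5
symbol=d low=7/25 high=11/25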